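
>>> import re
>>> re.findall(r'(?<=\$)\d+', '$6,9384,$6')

['6', '6']

Lookahead/lookbehind check context without consuming it, so the matched span excludes the asserted characters.
Since nothing is captured, `findall` lists the 2 matched substrings directly.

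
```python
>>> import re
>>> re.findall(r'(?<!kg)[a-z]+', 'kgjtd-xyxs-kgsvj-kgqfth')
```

The negative lookahead/lookbehind blocks any match where the forbidden context is present.
`findall` yields the raw match text (4 of them) because the pattern has no groups.

['kgjtd', 'xyxs', 'kgsvj', 'kgqfth']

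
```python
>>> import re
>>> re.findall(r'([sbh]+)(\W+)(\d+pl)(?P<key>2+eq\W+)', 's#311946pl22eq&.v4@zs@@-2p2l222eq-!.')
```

Pattern: one or more of one of [sbh] (captured); then one or more of a non-word character (captured); then one or more of a digit, then the literal 'pl' (captured); then one or more of a literal '2', then the literal 'eq', then one or more of a non-word character (captured as 'key').
Multiple groups make `findall` return tuples — one 4-tuple for the one match.

[('s', '#', '311946pl', '22eq&.')]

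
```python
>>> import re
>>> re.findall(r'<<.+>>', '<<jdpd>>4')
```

['<<jdpd>>']

No capturing groups, so `findall` returns the 1 full match string.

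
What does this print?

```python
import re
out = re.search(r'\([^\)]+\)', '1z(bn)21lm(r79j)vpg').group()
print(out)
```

Unlike `match`, `search` isn't anchored — it looks for the pattern anywhere in the string.
The match spans [2:6] → '(bn)'.

(bn)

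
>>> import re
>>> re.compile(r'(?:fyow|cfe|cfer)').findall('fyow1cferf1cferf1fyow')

['fyow', 'cfe', 'cfe', 'fyow']

Alternation tries branches left to right and keeps the first one that lets the overall match succeed at that position.
Walking the string: at [0:4] → 'fyow'; at [5:8] → 'cfe'; at [11:14] → 'cfe'; at [17:21] → 'fyow'.
Since nothing is captured, `findall` lists the 4 matched substrings directly.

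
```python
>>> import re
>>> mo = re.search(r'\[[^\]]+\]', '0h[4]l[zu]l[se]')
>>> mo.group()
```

'[4]'

`re.search` tries every starting position until one works.
The match spans [2:5] → '[4]'.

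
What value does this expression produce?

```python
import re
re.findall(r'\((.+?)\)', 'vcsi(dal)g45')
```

`findall` collects group 1 from the one match (1 total).

['dal']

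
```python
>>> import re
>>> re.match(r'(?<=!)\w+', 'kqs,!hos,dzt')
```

None

The positive lookaround only admits positions where the adjacent text matches; those characters stay outside the span.
`re.match` won't scan ahead — the pattern has to work from the very first character.
Here the string doesn't start with a match, so the call returns None.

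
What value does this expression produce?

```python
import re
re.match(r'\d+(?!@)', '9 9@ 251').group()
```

The negative lookahead/lookbehind blocks any match where the forbidden context is present.
`match` is anchored at position 0; if the pattern doesn't fit there, it returns None.
The match spans [0:1] → '9'.

'9'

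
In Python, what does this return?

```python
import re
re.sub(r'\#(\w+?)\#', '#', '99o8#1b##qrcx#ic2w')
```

'99o8##ic2w'

`sub` substitutes '#' at each match site.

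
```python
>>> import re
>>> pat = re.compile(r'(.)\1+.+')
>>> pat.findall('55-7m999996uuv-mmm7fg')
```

The backreference `\1` re-matches whatever the first group consumed, character for character.
Because there's exactly one group, `findall` drops the full match and keeps group 1 from the one hit.

['5']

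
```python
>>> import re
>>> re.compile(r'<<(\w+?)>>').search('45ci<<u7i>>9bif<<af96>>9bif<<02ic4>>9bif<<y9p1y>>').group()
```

'<<u7i>>'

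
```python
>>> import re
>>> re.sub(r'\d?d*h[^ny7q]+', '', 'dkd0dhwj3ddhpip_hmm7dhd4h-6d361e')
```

Pattern: optionally a digit, then zero or more of the literal 'd', then the literal 'h'; then one or more of any character except [ny7q].
Matches: at [3:19] → '0dhwj3ddhpip_hmm'; at [19:32] → '7dhd4h-6d361e'.
Each match is replaced by ''.

'dkd'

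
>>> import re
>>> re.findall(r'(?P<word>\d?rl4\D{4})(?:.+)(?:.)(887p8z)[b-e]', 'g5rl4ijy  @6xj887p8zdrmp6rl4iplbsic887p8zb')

[('5rl4ijy ', '887p8z')]

This matches optionally a digit, then the literal 'rl4', then exactly 4 of a non-digit (captured as 'word'); then one or more of any character (non-capturing group); then any character (non-capturing group); then the literal '887', then the literal 'p8z' (captured); then a character in [b-e].
Scanning left to right: at [1:42] match '5rl4ijy  @6xj887p8zdrmp6rl4iplbsic887p8zb', groups = ('5rl4ijy ', '887p8z').
With 2 capturing groups, `findall` returns a 2-tuple per match.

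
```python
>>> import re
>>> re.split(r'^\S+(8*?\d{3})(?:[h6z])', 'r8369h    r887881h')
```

['', '369', '    r887881h']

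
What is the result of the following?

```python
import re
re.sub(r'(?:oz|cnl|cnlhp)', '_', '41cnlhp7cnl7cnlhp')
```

'41_hp7_7_hp'

Alternation isn't longest-match — the leftmost alternative that fits at this position is chosen.
Matches: at [2:5] → 'cnl'; at [8:11] → 'cnl'; at [12:15] → 'cnl'.
Each match is replaced by '_'.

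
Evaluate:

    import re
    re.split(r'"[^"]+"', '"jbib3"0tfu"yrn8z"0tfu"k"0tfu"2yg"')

Matches to split on: at [0:7] → '"jbib3"'; at [11:18] → '"yrn8z"'; at [22:25] → '"k"'; at [29:34] → '"2yg"'.
The string is cut at each match, leaving 5 pieces.

['', '0tfu', '0tfu', '0tfu', '']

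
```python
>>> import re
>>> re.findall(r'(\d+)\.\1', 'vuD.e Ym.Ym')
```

[]

A backreference is literal: `\1` must see the identical characters the first group matched.
Because there's exactly one group, `findall` drops the full match and keeps group 1 from each hit.
Nothing in the string satisfies the pattern, so the list is empty.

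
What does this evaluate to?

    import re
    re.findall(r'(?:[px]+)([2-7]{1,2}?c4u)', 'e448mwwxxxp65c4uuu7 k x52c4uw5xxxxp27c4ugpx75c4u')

Pattern: one or more of one of [px] (non-capturing group); then 1 to 2 of a character in [2-7] (lazy), then the literal 'c4u' (captured).
Scanning left to right: at [7:16] match 'xxxp65c4u', group 1 = '65c4u'; at [22:28] match 'x52c4u', group 1 = '52c4u'; at [30:40] match 'xxxxp27c4u', group 1 = '27c4u'; at [41:48] match 'px75c4u', group 1 = '75c4u'.
With a single group, `findall` returns only what that group captured — 4 items.

['65c4u', '52c4u', '27c4u', '75c4u']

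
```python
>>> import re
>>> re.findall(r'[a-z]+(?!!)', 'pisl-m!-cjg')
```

`(?!…)`/`(?<!…)` only lets a position through if the neighbouring text does NOT match; no characters are consumed.
`findall` yields the raw match text (2 of them) because the pattern has no groups.

['pisl', 'cjg']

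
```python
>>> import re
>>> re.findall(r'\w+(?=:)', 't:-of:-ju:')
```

The `(?=…)`/`(?<=…)` assertion just peeks at neighbouring text; it doesn't advance the match position.
No capturing groups, so `findall` returns the 3 full match strings.

['t', 'of', 'ju']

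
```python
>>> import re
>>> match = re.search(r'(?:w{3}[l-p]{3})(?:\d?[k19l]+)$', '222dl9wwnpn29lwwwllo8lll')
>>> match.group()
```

'wwwllo8lll'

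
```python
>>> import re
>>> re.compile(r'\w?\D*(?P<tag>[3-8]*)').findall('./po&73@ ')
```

['73', '', '']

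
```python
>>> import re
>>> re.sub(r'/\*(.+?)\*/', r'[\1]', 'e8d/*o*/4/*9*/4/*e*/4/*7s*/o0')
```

A `+?`/`*?`/`{m,n}?` starts at its minimum and grows only as far as needed for what follows to match.
Matches: at [3:8] → '/*o*/'; at [9:14] → '/*9*/'; at [15:20] → '/*e*/'; at [21:27] → '/*7s*/'.
`\1` in the replacement pulls in group 1's text for each match.

'e8d[o]4[9]4[e]4[7s]o0'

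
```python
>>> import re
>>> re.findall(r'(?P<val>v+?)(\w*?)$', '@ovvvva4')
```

With the lazy modifier that quantifier settles for the fewest repetitions that let the rest of the pattern succeed (the atoms after it are unaffected and can still be greedy).
`findall` packs the 2 group values into a tuple for every match.

[('v', 'vvva4')]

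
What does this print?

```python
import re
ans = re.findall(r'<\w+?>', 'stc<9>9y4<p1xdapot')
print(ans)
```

['<9>']

Scanning left to right: at [3:6] → '<9>'.
`findall` yields the raw match text (1 of them) because the pattern has no groups.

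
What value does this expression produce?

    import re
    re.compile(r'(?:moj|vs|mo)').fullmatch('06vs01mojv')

`re.fullmatch` requires the pattern to consume the entire string.
Here the pattern can't cover the whole string, so the call returns None.

None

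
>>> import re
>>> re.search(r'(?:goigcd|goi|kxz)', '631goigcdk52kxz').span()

(3, 9)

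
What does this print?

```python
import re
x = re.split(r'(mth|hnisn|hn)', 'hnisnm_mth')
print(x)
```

Branches in `(...|...)` are attempted left-to-right; the first branch that allows the whole pattern to succeed is taken.
With a capturing group present, the delimiter's captured portion is kept in the result list.

['', 'hnisn', 'm_', 'mth', '']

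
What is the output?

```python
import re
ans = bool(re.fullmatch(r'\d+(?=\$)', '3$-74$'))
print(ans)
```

`fullmatch` succeeds only if the pattern covers the string from start to end.
Here the string isn't matched end-to-end, so the call returns None, and `bool(None)` is False.

False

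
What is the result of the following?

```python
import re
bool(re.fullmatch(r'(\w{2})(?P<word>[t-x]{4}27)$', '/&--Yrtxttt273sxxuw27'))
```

This matches exactly 2 of a word character (captured); then exactly 4 of a character in [t-x], then the literal '27' (captured as 'word'); then anchored at the end.
`re.fullmatch` requires the pattern to consume the entire string.
Here the pattern can't cover the whole string, so the call returns None, and `bool(None)` is False.

False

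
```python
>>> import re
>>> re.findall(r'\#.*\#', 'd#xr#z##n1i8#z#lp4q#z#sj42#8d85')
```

No capturing groups, so `findall` returns the 1 full match string.

['#xr#z##n1i8#z#lp4q#z#sj42#']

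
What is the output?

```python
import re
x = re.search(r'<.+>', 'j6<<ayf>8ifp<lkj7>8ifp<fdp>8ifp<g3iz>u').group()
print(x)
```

<<ayf>8ifp<lkj7>8ifp<fdp>8ifp<g3iz>

`search` walks the string left to right and returns the first match it finds.
The match spans [2:37] → '<<ayf>8ifp<lkj7>8ifp<fdp>8ifp<g3iz>'.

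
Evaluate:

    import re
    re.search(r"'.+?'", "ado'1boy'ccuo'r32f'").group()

`re.search` scans for the first position where the pattern succeeds.
The match spans [3:9] → "'1boy'".

"'1boy'"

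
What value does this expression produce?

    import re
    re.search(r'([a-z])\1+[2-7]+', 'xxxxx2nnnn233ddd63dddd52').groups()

A backreference is literal: `\1` must see the identical characters the first group matched.
`re.search` scans for the first position where the pattern succeeds.
The match spans [0:6] → 'xxxxx2'.
Captured: group 1 = 'x'.

('x',)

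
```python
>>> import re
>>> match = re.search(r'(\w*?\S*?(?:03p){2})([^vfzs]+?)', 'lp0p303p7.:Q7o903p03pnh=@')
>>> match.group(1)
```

'lp0p303p7.:Q7o903p03p'

The match spans [0:22] → 'lp0p303p7.:Q7o903p03pn'.
Captured: group 1 = 'lp0p303p7.:Q7o903p03p', group 2 = 'n'.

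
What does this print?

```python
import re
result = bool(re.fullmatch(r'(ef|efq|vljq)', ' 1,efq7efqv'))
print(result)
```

False

`fullmatch` succeeds only if the pattern covers the string from start to end.
Here the string isn't matched end-to-end, so the call returns None, and `bool(None)` is False.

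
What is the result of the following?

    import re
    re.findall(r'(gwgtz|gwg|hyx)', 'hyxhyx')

['hyx', 'hyx']

Walking the string: at [0:3] match 'hyx', group 1 = 'hyx'; at [3:6] match 'hyx', group 1 = 'hyx'.
With a single group, `findall` returns only what that group captured — 2 items.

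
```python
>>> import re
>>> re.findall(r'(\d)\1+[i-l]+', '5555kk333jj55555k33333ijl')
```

['5', '3', '5', '3']

A backreference is literal: `\1` must see the identical characters the first group matched.
Walking the string: at [0:6] match '5555kk', group 1 = '5'; at [6:11] match '333jj', group 1 = '3'; at [11:17] match '55555k', group 1 = '5'; at [17:25] match '33333ijl', group 1 = '3'.
One capturing group, so `findall` returns just the captured substring from each match — 4 in all.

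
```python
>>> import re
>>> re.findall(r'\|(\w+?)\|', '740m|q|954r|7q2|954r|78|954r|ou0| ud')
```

['q', '7q2', '78', 'ou0']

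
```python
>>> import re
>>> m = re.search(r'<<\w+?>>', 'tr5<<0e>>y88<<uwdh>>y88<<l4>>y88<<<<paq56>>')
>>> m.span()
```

(3, 9)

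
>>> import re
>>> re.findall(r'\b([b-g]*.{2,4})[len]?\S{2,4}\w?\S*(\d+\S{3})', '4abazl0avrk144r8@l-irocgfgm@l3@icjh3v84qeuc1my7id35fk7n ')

The pattern matches a word boundary (`\b`, zero-width); then zero or more of a character in [b-g], then 2 to 4 of any character (captured); then optionally one of [len], then 2 to 4 of a non-whitespace character, then optionally a word character; then zero or more of a non-whitespace character; then one or more of a digit, then exactly 3 of a non-whitespace character (captured).
Walking the string: at [0:54] match '4abazl0avrk144r8@l-irocgfgm@l3@icjh3v84qeuc1my7id35fk7', groups = ('4aba', '5fk7').
`findall` packs the 2 group values into a tuple for every match.

[('4aba', '5fk7')]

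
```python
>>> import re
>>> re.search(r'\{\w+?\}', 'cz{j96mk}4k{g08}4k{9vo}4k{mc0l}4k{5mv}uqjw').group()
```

`re.search` tries every starting position until one works.
The match spans [2:9] → '{j96mk}'.

'{j96mk}'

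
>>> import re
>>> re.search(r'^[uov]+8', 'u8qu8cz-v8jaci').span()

The match spans [0:2] → 'u8'.

(0, 2)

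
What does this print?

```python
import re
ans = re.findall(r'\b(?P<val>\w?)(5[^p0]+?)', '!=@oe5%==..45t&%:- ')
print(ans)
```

The pattern matches a word boundary (`\b`, zero-width); then optionally a word character (captured as 'val'); then a literal '5', then one or more of any character except [p0] (lazy) (captured).
Because the quantifier is non-greedy, it stops expanding at the earliest point where the rest of the pattern can succeed.
Matches: at [11:14] match '45t', groups = ('4', '5t').
`findall` packs the 2 group values into a tuple for every match.

[('4', '5t')]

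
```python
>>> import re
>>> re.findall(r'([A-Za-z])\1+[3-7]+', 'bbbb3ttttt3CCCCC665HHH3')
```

['b', 't', 'C', 'H']

After group 1 captures some text, `\1` only succeeds where that same text appears again.
Scanning left to right: at [0:5] match 'bbbb3', group 1 = 'b'; at [5:11] match 'ttttt3', group 1 = 't'; at [11:19] match 'CCCCC665', group 1 = 'C'; at [19:23] match 'HHH3', group 1 = 'H'.
`findall` collects group 1 from each match (4 total).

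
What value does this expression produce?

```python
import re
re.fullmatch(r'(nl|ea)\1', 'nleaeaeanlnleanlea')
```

None

For `fullmatch`, every character of the input must be accounted for by the pattern.
Here the pattern can't cover the whole string, so the call returns None.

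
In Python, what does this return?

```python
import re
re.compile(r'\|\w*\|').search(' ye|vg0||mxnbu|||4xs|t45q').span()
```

Unlike `match`, `search` isn't anchored — it looks for the pattern anywhere in the string.
The match spans [3:8] → '|vg0|'.

(3, 8)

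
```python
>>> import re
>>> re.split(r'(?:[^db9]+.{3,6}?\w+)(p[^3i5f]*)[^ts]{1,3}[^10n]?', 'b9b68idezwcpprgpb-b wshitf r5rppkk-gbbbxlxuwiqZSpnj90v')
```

The pattern matches one or more of any character except [db9], then 3 to 6 of any character (lazy), then one or more of a word character (non-capturing group); then the literal 'p', then zero or more of any character except [3i5f] (captured); then 1 to 3 of any character except [ts], then optionally any character except [10n].
Matches to split on: at [3:25] → '68idezwcpprgpb-b wshit'; at [25:54] → 'f r5rppkk-gbbbxlxuwiqZSpnj90v'.
Because the pattern has a capturing group, `split` also inserts each captured text between the pieces.

['b9b', 'pb-b wsh', '', 'pnj90', '']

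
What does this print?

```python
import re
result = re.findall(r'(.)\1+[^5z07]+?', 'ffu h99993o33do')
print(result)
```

['f', '9', '3']

`\1` has to match the exact text group 1 already captured.
With a single group, `findall` returns only what that group captured — 3 items.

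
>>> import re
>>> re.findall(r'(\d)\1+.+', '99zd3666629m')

['9']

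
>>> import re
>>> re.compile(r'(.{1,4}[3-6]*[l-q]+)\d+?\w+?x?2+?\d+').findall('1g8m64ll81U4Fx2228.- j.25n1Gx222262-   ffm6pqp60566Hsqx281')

With a single group, `findall` returns only what that group captured — 3 items.

['1g8m64ll', ' j.25n', '  ffm']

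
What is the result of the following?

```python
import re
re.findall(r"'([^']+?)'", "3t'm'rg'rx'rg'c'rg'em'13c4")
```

Walking the string: at [2:5] match "'m'", group 1 = 'm'; at [7:11] match "'rx'", group 1 = 'rx'; at [13:16] match "'c'", group 1 = 'c'; at [18:22] match "'em'", group 1 = 'em'.
`findall` collects group 1 from each match (4 total).

['m', 'rx', 'c', 'em']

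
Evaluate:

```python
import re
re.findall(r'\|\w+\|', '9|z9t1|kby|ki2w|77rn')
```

['|z9t1|', '|ki2w|']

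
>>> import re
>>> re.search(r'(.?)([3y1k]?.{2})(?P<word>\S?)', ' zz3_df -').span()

(0, 4)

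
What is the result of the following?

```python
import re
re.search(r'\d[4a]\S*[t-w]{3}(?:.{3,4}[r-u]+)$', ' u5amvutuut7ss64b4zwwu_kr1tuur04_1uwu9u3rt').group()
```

'5amvutuut7ss64b4zwwu_kr1tuur04_1uwu9u3rt'

The pattern matches a digit, then one of [4a]; then zero or more of a non-whitespace character, then exactly 3 of a character in [t-w]; then 3 to 4 of any character, then one or more of a character in [r-u] (non-capturing group); then anchored at the end.
`re.search` scans for the first position where the pattern succeeds.
The match spans [2:42] → '5amvutuut7ss64b4zwwu_kr1tuur04_1uwu9u3rt'.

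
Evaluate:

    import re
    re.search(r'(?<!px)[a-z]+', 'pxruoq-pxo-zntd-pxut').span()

(0, 6)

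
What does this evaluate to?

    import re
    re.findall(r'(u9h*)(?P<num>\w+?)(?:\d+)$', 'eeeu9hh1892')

[('u9hh', '1')]

This matches the literal 'u9', then zero or more of a literal 'h' (captured); then one or more of a word character (lazy) (captured as 'num'); then one or more of a digit (non-capturing group); then anchored at the end.
Matches: at [3:11] match 'u9hh1892', groups = ('u9hh', '1').
Multiple groups make `findall` return tuples — one 2-tuple for the one match.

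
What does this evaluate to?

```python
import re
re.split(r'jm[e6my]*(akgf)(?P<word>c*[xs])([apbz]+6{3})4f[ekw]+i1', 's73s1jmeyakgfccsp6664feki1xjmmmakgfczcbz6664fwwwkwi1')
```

['s73s1', 'akgf', 'ccs', 'p666', 'xjmmmakgfczcbz6664fwwwkwi1']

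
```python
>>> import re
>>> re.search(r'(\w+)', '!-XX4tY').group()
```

The pattern matches one or more of a word character (captured).
The match spans [2:7] → 'XX4tY'.

'XX4tY'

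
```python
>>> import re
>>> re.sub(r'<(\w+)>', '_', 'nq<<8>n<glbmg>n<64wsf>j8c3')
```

Matches: at [3:6] → '<8>'; at [7:14] → '<glbmg>'; at [15:22] → '<64wsf>'.
`sub` substitutes '_' at each match site.

'nq<_n_n_j8c3'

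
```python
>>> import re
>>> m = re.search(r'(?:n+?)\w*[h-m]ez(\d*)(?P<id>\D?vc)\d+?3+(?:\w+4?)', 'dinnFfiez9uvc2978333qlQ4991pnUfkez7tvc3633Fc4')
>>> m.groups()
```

('7', 'tvc')

Pattern: one or more of a literal 'n' (lazy) (non-capturing group); then zero or more of a word character, then a character in [h-m], then the literal 'ez'; then zero or more of a digit (captured); then optionally a non-digit, then the literal 'vc' (captured as 'id'); then one or more of a digit (lazy), then one or more of the literal '3'; then one or more of a word character, then optionally the literal '4' (non-capturing group).
Unlike `match`, `search` isn't anchored — it looks for the pattern anywhere in the string.
The match spans [2:45] → 'nnFfiez9uvc2978333qlQ4991pnUfkez7tvc3633Fc4'.
Captured: group 1 = '7', group 2 = 'tvc'.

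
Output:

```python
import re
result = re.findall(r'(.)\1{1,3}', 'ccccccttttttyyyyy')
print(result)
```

After group 1 captures some text, `\1` only succeeds where that same text appears again.
With a single group, `findall` returns only what that group captured — 5 items.

['c', 'c', 't', 't', 'y']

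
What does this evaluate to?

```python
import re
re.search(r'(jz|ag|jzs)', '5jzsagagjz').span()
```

Branches in `(...|...)` are attempted left-to-right; the first branch that allows the whole pattern to succeed is taken.
`re.search` scans for the first position where the pattern succeeds.
The match spans [1:3] → 'jz'.
Captured: group 1 = 'jz'.

(1, 3)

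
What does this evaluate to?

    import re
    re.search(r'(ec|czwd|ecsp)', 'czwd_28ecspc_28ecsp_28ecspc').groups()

('czwd',)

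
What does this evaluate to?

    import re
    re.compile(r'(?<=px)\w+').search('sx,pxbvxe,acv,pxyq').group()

'bvxe'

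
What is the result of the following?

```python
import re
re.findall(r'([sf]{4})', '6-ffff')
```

['ffff']

The pattern matches exactly 4 of one of [sf] (captured).
Scanning left to right: at [2:6] match 'ffff', group 1 = 'ffff'.
`findall` collects group 1 from the one match (1 total).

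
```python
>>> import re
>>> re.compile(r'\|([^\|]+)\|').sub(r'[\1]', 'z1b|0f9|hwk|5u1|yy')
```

'z1b[0f9]hwk[5u1]yy'

Matches: at [3:8] → '|0f9|'; at [11:16] → '|5u1|'.
Each match is replaced using the text its own group 1 captured.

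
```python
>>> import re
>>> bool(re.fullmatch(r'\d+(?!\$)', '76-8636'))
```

A negative assertion filters positions out without eating any characters.
`re.fullmatch` requires the pattern to consume the entire string.
Here there's no way to consume every character, so the call returns None, and `bool(None)` is False.

False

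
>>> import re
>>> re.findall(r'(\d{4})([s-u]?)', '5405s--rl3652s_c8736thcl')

[('5405', 's'), ('3652', 's'), ('8736', 't')]

The pattern matches exactly 4 of a digit (captured); then optionally a character in [s-u] (captured).
Walking the string: at [0:5] match '5405s', groups = ('5405', 's'); at [9:14] match '3652s', groups = ('3652', 's'); at [16:21] match '8736t', groups = ('8736', 't').
With 2 capturing groups, `findall` returns a 2-tuple per match.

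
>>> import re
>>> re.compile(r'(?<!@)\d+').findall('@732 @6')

The negative lookahead/lookbehind blocks any match where the forbidden context is present.
Matches: at [2:4] → '32'.
`findall` yields the raw match text (1 of them) because the pattern has no groups.

['32']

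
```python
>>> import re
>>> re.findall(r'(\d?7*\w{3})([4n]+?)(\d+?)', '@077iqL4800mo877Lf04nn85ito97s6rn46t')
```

With the lazy modifier that quantifier settles for the fewest repetitions that let the rest of the pattern succeed (the atoms after it are unaffected and can still be greedy).
`findall` packs the 3 group values into a tuple for every match.

[('077iqL', '4', '8'), ('877Lf0', '4nn', '8'), ('97s6r', 'n', '4')]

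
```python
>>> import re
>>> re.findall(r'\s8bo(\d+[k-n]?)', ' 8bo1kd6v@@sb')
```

['1k']

The pattern matches whitespace, then the literal '8bo'; then one or more of a digit, then optionally a character in [k-n] (captured).
Scanning left to right: at [0:6] match ' 8bo1k', group 1 = '1k'.
One capturing group, so `findall` returns just the captured substring from the one match — 1 in all.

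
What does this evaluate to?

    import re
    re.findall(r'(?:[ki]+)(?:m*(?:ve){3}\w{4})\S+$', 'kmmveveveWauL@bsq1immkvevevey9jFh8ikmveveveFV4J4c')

['kmmveveveWauL@bsq1immkvevevey9jFh8ikmveveveFV4J4c']

This matches one or more of one of [ki] (non-capturing group); then zero or more of the literal 'm', then the literal 've' repeated 3 times, then exactly 4 of a word character (non-capturing group); then one or more of a non-whitespace character; then anchored at the end.
Matches: at [0:49] → 'kmmveveveWauL@bsq1immkvevevey9jFh8ikmveveveFV4J4c'.
No capturing groups, so `findall` returns the 1 full match string.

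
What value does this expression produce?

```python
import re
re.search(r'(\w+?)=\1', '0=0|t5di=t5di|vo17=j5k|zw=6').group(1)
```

'0'

The match spans [0:3] → '0=0'.
Captured: group 1 = '0'.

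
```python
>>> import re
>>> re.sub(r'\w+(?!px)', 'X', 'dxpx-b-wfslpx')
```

Because the assertion is negative and zero-width, positions next to the forbidden text are skipped.
Each match is replaced by 'X'.

'X-X-X'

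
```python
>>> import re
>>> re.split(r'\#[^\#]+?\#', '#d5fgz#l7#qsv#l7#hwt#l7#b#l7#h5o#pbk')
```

['', 'l7', 'l7', 'l7', 'l7', 'pbk']

Splitting on the pattern gives 6 pieces.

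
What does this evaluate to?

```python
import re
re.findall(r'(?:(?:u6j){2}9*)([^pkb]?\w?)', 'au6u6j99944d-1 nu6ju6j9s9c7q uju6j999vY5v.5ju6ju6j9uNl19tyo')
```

One capturing group, so `findall` returns just the captured substring from each match — 2 in all.

['s9', 'uN']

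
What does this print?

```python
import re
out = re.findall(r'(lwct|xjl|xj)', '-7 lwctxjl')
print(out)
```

['lwct', 'xjl']

The regex engine tests alternatives in the order written; an earlier branch that matches wins even if a later one would match more.
Matches: at [3:7] match 'lwct', group 1 = 'lwct'; at [7:10] match 'xjl', group 1 = 'xjl'.
`findall` collects group 1 from each match (2 total).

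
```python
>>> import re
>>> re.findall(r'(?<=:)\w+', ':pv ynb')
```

['pv']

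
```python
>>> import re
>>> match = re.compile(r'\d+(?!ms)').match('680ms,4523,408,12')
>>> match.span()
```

(0, 2)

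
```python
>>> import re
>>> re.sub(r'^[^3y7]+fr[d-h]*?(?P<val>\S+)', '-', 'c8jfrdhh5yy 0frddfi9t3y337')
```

The pattern matches anchored at the start of the string; then one or more of any character except [3y7], then the literal 'fr', then zero or more of a character in [d-h] (lazy); then one or more of a non-whitespace character (captured as 'val').
`sub` substitutes '-' at each match site.

'- 0frddfi9t3y337'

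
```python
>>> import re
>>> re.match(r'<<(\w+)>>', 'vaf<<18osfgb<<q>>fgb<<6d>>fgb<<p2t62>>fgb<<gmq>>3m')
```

None

With `match`, the pattern is implicitly anchored at the beginning.
Here the string doesn't start with a match, so the call returns None.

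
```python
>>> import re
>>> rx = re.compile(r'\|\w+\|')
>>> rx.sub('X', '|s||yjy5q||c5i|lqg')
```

'XXXlqg'

Matches: at [0:3] → '|s|'; at [3:10] → '|yjy5q|'; at [10:15] → '|c5i|'.
Each match is replaced by 'X'.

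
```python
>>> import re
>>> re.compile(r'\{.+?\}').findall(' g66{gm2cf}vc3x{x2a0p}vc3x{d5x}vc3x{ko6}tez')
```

Walking the string: at [4:11] → '{gm2cf}'; at [15:22] → '{x2a0p}'; at [26:31] → '{d5x}'; at [35:40] → '{ko6}'.
With no groups in the pattern, `findall` gives back each whole match — 4 here.

['{gm2cf}', '{x2a0p}', '{d5x}', '{ko6}']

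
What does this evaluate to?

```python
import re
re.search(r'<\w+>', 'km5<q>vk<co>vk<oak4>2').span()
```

`re.search` scans for the first position where the pattern succeeds.
The match spans [3:6] → '<q>'.

(3, 6)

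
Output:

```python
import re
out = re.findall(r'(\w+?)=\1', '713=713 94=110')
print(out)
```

A backreference is literal: `\1` must see the identical characters the first group matched.
One capturing group, so `findall` returns just the captured substring from the one match — 1 in all.

['713']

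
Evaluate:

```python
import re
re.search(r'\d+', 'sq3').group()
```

Pattern: one or more of a digit.
`re.search` scans for the first position where the pattern succeeds.
The match spans [2:3] → '3'.

'3'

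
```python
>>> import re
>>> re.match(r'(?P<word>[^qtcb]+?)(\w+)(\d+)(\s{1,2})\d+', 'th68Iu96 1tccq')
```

This matches one or more of any character except [qtcb] (lazy) (captured as 'word'); then one or more of a word character (captured); then one or more of a digit (captured); then 1 to 2 of whitespace (captured); then one or more of a digit.
`match` is anchored at position 0; if the pattern doesn't fit there, it returns None.
Here position 0 doesn't satisfy it, so the call returns None.

None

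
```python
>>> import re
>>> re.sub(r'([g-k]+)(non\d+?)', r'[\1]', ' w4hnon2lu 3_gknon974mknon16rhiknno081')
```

' w4[h]lu 3_[gk]74m[k]6rhiknno081'

This matches one or more of a character in [g-k] (captured); then the literal 'non', then one or more of a digit (lazy) (captured).
The `?` after the quantifier makes it lazy — it takes as little as possible before letting the rest of the pattern try.
Matches: at [3:8] → 'hnon2'; at [13:19] → 'gknon9'; at [22:27] → 'knon1'.
Each match is replaced using the text its own group 1 captured.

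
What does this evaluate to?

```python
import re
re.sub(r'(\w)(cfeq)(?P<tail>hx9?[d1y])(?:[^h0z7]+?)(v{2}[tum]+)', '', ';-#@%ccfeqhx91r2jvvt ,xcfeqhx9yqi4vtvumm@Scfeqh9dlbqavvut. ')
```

The pattern matches a word character (captured); then the literal 'cf', then the literal 'eq' (captured); then the literal 'hx', then optionally a literal '9', then one of [d1y] (captured as 'tail'); then one or more of any character except [h0z7] (lazy) (non-capturing group); then exactly 2 of a literal 'v', then one or more of one of [tum] (captured).
Matches: at [5:20] → 'ccfeqhx91r2jvvt'.
`sub` substitutes '' at each match site.

';-#@% ,xcfeqhx9yqi4vtvumm@Scfeqh9dlbqavvut. '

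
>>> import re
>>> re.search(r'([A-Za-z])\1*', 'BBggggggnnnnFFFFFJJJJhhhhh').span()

(0, 2)

After group 1 captures some text, `\1` only succeeds where that same text appears again.
The match spans [0:2] → 'BB'.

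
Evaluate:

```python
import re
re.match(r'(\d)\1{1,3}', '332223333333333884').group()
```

'33'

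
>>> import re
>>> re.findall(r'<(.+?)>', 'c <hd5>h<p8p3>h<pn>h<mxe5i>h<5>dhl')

A non-greedy quantifier consumes as few characters as it can — just enough that the remainder of the pattern still matches from where it stops; whatever follows it matches normally.
Walking the string: at [2:7] match '<hd5>', group 1 = 'hd5'; at [8:14] match '<p8p3>', group 1 = 'p8p3'; at [15:19] match '<pn>', group 1 = 'pn'; at [20:27] match '<mxe5i>', group 1 = 'mxe5i'; at [28:31] match '<5>', group 1 = '5'.
One capturing group, so `findall` returns just the captured substring from each match — 5 in all.

['hd5', 'p8p3', 'pn', 'mxe5i', '5']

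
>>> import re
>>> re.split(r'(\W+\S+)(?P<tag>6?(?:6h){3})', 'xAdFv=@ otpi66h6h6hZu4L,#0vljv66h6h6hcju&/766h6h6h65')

The pattern matches one or more of a non-word character, then one or more of a non-whitespace character (captured); then optionally the literal '6', then the literal '6h' repeated 3 times (captured as 'tag').
Matches to split on: at [5:50] → '=@ otpi66h6h6hZu4L,#0vljv66h6h6hcju&/766h6h6h'.
Because the pattern has a capturing group, `split` also inserts each captured text between the pieces.

['xAdFv', '=@ otpi66h6h6hZu4L,#0vljv66h6h6hcju&/76', '6h6h6h', '65']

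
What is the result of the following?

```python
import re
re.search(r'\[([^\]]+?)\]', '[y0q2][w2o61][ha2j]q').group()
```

The match spans [0:6] → '[y0q2]'.

'[y0q2]'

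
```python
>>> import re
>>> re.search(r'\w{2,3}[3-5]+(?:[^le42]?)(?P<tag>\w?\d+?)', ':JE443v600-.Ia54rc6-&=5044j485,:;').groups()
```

The match spans [1:9] → 'JE443v60'.
Captured: group 1 = '60'.

('60',)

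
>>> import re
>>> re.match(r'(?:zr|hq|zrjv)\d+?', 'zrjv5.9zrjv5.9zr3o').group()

'zrjv5'

`match` is anchored at position 0; if the pattern doesn't fit there, it returns None.
The match spans [0:5] → 'zrjv5'.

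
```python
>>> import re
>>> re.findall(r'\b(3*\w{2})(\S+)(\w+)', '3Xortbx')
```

The pattern matches a word boundary (`\b`, zero-width); then zero or more of the literal '3', then exactly 2 of a word character (captured); then one or more of a non-whitespace character (captured); then one or more of a word character (captured).
With 3 capturing groups, `findall` returns a 3-tuple per match.

[('3Xo', 'rtb', 'x')]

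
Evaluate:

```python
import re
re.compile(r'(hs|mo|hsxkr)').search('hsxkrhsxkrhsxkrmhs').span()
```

Alternation isn't longest-match — the leftmost alternative that fits at this position is chosen.
`re.search` tries every starting position until one works.
The match spans [0:2] → 'hs'.
Captured: group 1 = 'hs'.

(0, 2)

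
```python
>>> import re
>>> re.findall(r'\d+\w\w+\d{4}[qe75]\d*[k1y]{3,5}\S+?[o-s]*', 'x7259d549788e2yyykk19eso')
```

The pattern matches one or more of a digit, then a word character, then one or more of a word character; then exactly 4 of a digit, then one of [qe75]; then zero or more of a digit, then 3 to 5 of one of [k1y]; then one or more of a non-whitespace character (lazy), then zero or more of a character in [o-s].
Walking the string: at [1:20] → '7259d549788e2yyykk1'.
`findall` yields the raw match text (1 of them) because the pattern has no groups.

['7259d549788e2yyykk1']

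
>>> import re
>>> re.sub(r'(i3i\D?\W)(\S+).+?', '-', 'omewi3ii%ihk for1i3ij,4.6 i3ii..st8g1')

This matches the literal 'i3i', then optionally a non-digit, then a non-word character (captured); then one or more of a non-whitespace character (captured); then one or more of any character (lazy).
Because the quantifier is non-greedy, it stops expanding at the earliest point where the rest of the pattern can succeed.
Matches: at [4:13] → 'i3ii%ihk '; at [17:26] → 'i3ij,4.6 '; at [26:37] → 'i3ii..st8g1'.
`sub` substitutes '-' at each match site.

'omew-for1--'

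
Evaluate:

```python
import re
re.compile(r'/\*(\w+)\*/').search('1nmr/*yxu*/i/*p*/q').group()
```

'/*yxu*/'

The match spans [4:11] → '/*yxu*/'.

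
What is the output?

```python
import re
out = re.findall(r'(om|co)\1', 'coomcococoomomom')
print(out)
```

['co', 'om']

After group 1 captures some text, `\1` only succeeds where that same text appears again.
With a single group, `findall` returns only what that group captured — 2 items.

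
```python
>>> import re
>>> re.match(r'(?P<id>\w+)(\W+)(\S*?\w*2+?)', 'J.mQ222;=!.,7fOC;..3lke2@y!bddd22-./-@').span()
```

The pattern matches one or more of a word character (captured as 'id'); then one or more of a non-word character (captured); then zero or more of a non-whitespace character (lazy), then zero or more of a word character, then one or more of the literal '2' (lazy) (captured).
Because the quantifier is non-greedy, it stops expanding at the earliest point where the rest of the pattern can succeed.
`re.match` only tries the pattern at the start of the string.
The match spans [0:7] → 'J.mQ222'.
Captured: group 1 = 'J', group 2 = '.', group 3 = 'mQ222'.

(0, 7)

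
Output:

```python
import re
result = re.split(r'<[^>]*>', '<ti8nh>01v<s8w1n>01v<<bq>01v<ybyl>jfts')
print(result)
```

Matches to split on: at [0:7] → '<ti8nh>'; at [10:17] → '<s8w1n>'; at [20:25] → '<<bq>'; at [28:34] → '<ybyl>'.
The string is cut at each match, leaving 5 pieces.

['', '01v', '01v', '01v', 'jfts']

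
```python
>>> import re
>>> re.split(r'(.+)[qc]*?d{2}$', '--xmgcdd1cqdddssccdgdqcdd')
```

['', '--xmgcdd1cqdddssccdgdqc', '']

The pattern matches one or more of any character (captured); then zero or more of one of [qc] (lazy), then exactly 2 of the literal 'd'; then anchored at the end.
Matches to split on: at [0:25] → '--xmgcdd1cqdddssccdgdqcdd'.
With a capturing group present, the delimiter's captured portion is kept in the result list.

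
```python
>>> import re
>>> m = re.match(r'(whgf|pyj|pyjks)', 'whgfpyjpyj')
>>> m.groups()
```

With `match`, the pattern is implicitly anchored at the beginning.
The match spans [0:4] → 'whgf'.
Captured: group 1 = 'whgf'.

('whgf',)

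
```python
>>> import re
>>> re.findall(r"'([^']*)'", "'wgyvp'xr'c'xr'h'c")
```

['wgyvp', 'c', 'h']

Because there's exactly one group, `findall` drops the full match and keeps group 1 from each hit.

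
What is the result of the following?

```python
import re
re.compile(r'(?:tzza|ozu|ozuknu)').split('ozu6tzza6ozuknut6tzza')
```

['', '6', '6', 'knut6', '']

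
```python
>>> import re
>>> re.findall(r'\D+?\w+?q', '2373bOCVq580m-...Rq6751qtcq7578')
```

This matches one or more of a non-digit (lazy); then one or more of a word character (lazy), then the literal 'q'.
Lazy quantifiers expand one character at a time until the remainder of the pattern can match.
Matches: at [4:9] → 'bOCVq'; at [12:19] → 'm-...Rq'; at [23:27] → 'qtcq'.
Since nothing is captured, `findall` lists the 3 matched substrings directly.

['bOCVq', 'm-...Rq', 'qtcq']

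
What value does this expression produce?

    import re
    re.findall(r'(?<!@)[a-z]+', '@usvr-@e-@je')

['svr', 'e']

The negative lookahead/lookbehind blocks any match where the forbidden context is present.
No capturing groups, so `findall` returns the 2 full match strings.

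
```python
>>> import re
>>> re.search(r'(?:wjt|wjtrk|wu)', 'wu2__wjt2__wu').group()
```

'wu'

The match spans [0:2] → 'wu'.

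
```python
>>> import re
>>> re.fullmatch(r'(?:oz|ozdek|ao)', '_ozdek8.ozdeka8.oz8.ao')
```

None

`re.fullmatch` is like wrapping the pattern in `^…$` (in single-line mode).
Here the pattern can't cover the whole string, so the call returns None.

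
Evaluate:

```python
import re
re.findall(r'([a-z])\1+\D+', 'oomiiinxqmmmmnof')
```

['o']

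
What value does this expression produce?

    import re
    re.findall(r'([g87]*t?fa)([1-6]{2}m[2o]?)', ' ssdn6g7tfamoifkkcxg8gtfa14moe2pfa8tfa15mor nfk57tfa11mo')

[('g8gtfa', '14mo'), ('8tfa', '15mo'), ('7tfa', '11mo')]

Pattern: zero or more of one of [g87], then optionally a literal 't', then the literal 'fa' (captured); then exactly 2 of a character in [1-6], then a literal 'm', then optionally one of [2o] (captured).
Scanning left to right: at [19:29] match 'g8gtfa14mo', groups = ('g8gtfa', '14mo'); at [34:42] match '8tfa15mo', groups = ('8tfa', '15mo'); at [48:56] match '7tfa11mo', groups = ('7tfa', '11mo').
With 2 capturing groups, `findall` returns a 2-tuple per match.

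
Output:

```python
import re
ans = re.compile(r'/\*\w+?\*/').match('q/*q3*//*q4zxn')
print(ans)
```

None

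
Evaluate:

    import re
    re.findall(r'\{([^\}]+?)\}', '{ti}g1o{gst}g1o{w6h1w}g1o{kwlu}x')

Because there's exactly one group, `findall` drops the full match and keeps group 1 from each hit.

['ti', 'gst', 'w6h1w', 'kwlu']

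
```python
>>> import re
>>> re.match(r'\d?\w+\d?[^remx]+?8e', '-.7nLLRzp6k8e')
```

None

With `match`, the pattern is implicitly anchored at the beginning.
Here the string doesn't start with a match, so the call returns None.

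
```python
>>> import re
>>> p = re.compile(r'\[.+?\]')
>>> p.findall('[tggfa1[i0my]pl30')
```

No capturing groups, so `findall` returns the 1 full match string.

['[tggfa1[i0my]']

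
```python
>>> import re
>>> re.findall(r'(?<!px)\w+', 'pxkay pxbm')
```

The negative lookaround is zero-width — it rules out positions where the adjacent text would match, without consuming anything.
Matches: at [0:5] → 'pxkay'; at [6:10] → 'pxbm'.
Since nothing is captured, `findall` lists the 2 matched substrings directly.

['pxkay', 'pxbm']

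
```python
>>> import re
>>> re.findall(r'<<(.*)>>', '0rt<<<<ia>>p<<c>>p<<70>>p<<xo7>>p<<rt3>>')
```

Walking the string: at [3:40] match '<<<<ia>>p<<c>>p<<70>>p<<xo7>>p<<rt3>>', group 1 = '<<ia>>p<<c>>p<<70>>p<<xo7>>p<<rt3'.
With a single group, `findall` returns only what that group captured — 1 item.

['<<ia>>p<<c>>p<<70>>p<<xo7>>p<<rt3']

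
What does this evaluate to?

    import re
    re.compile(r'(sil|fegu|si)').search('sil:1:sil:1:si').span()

(0, 3)

Alternation tries branches left to right and keeps the first one that lets the overall match succeed at that position.
`re.search` tries every starting position until one works.
The match spans [0:3] → 'sil'.
Captured: group 1 = 'sil'.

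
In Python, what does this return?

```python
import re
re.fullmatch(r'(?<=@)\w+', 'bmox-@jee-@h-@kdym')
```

None

Lookahead/lookbehind check context without consuming it, so the matched span excludes the asserted characters.
`fullmatch` succeeds only if the pattern covers the string from start to end.
Here there's no way to consume every character, so the call returns None.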